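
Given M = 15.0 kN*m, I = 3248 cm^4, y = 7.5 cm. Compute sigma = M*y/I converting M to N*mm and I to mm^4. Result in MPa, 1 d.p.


Convert units:
M = 15.0 kN*m = 15000000 N*mm
y = 7.5 cm = 75 mm
I = 3248 cm^4 = 32480000 mm^4
sigma = 15000000 * 75 / 32480000
sigma = 34.6 MPa

34.6


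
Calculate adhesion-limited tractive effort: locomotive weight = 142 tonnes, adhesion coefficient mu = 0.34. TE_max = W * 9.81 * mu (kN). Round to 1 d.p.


TE_max = W * g * mu
TE_max = 142 * 9.81 * 0.34
TE_max = 1393.02 * 0.34
TE_max = 473.6 kN

473.6


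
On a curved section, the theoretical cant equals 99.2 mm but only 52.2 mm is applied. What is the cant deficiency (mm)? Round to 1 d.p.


Cant deficiency = equilibrium cant - actual cant
CD = 99.2 - 52.2
CD = 47.0 mm

47.0


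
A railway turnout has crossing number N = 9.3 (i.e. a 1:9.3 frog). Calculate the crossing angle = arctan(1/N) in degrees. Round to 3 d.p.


1/N = 1/9.3 = 0.107527
angle = arctan(0.107527) = 0.107115 rad
angle = 0.107115 * 180/pi = 6.137 degrees

6.137


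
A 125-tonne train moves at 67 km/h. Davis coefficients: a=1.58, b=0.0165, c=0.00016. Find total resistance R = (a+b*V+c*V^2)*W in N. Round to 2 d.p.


b*V = 0.0165 * 67 = 1.1055
c*V^2 = 0.00016 * 4489 = 0.71824
R_per_t = 1.58 + 1.1055 + 0.71824 = 3.40374 N/t
R_total = 3.40374 * 125 = 425.47 N

425.47


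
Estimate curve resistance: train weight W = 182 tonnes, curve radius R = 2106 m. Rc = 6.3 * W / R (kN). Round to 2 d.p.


Rc = 6.3 * W / R
Rc = 6.3 * 182 / 2106
Rc = 1146.6 / 2106
Rc = 0.54 kN

0.54


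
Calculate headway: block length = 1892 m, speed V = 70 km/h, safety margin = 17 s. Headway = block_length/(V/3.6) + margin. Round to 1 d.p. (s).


V = 70 / 3.6 = 19.4444 m/s
Block traversal time = 1892 / 19.4444 = 97.3029 s
Headway = 97.3029 + 17
Headway = 114.3 s

114.3


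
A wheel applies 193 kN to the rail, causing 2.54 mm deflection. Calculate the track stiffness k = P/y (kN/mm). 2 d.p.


Track stiffness k = P / y
k = 193 / 2.54
k = 75.98 kN/mm

75.98


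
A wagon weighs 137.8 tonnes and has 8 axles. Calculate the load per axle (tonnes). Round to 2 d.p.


Load per axle = total weight / number of axles
Load = 137.8 / 8
Load = 17.23 tonnes

17.23


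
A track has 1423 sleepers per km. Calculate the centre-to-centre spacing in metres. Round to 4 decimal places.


Spacing = 1000 m / number of sleepers
Spacing = 1000 / 1423
Spacing = 0.7027 m

0.7027


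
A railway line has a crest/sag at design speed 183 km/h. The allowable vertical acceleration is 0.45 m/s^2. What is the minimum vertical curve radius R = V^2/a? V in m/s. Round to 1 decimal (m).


Convert speed: V = 183 / 3.6 = 50.8333 m/s
V^2 = 2584.0278 m^2/s^2
R_v = 2584.0278 / 0.45
R_v = 5742.3 m

5742.3


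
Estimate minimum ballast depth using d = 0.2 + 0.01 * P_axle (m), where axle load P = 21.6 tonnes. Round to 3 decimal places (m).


d = 0.2 + 0.01 * 21.6
d = 0.2 + 0.216
d = 0.416 m

0.416


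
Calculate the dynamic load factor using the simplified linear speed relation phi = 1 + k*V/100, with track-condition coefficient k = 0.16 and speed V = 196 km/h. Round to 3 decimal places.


phi = 1 + k * V / 100
phi = 1 + 0.16 * 196 / 100
phi = 1 + 0.3136
phi = 1.314

1.314


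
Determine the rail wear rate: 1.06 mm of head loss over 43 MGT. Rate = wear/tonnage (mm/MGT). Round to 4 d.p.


Wear rate = total wear / cumulative tonnage
Rate = 1.06 / 43
Rate = 0.0247 mm/MGT

0.0247


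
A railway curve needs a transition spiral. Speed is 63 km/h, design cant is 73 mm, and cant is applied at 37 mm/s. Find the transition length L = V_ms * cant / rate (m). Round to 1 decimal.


Convert speed: V = 63 / 3.6 = 17.5 m/s
L = 17.5 * 73 / 37
L = 1277.5 / 37
L = 34.5 m

34.5


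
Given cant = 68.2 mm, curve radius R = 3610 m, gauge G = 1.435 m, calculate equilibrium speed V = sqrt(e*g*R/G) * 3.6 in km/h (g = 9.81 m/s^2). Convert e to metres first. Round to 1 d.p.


Convert cant: e = 68.2 mm = 0.0682 m
V_ms = sqrt(0.0682 * 9.81 * 3610 / 1.435)
V_ms = sqrt(1683.095206) = 41.0255 m/s
V = 41.0255 * 3.6 = 147.7 km/h

147.7


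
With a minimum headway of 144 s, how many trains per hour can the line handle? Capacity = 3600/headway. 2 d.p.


Capacity = 3600 / headway
Capacity = 3600 / 144
Capacity = 25.00 trains/hour

25.00


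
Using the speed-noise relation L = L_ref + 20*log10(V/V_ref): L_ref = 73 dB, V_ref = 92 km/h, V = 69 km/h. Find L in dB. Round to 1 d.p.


V/V_ref = 69 / 92 = 0.75
log10(0.75) = -0.124939
20 * -0.124939 = -2.4988
L = 73 + -2.4988 = 70.5 dB

70.5


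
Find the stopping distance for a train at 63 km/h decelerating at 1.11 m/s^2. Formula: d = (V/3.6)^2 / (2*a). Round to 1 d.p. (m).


Convert speed: V = 63 / 3.6 = 17.5 m/s
V^2 = 306.25
d = 306.25 / (2 * 1.11)
d = 306.25 / 2.22
d = 138.0 m

138.0


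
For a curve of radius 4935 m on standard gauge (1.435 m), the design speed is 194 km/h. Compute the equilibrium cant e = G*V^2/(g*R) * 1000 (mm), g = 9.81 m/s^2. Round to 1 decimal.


Convert speed: V = 194 / 3.6 = 53.8889 m/s
Apply formula: e = 1.435 * 53.8889^2 / (9.81 * 4935)
e = 1.435 * 2904.0123 / 48412.35
e = 0.086078 m = 86.1 mm

86.1


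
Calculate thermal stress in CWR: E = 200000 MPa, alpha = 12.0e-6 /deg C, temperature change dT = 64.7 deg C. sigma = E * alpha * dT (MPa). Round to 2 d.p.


sigma = E * alpha * dT
sigma = 200000 * 12.0e-6 * 64.7
sigma = 2.4 * 64.7
sigma = 155.28 MPa

155.28


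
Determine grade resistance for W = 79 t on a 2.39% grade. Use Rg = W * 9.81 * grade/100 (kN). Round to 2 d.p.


Rg = W * 9.81 * grade / 100
Rg = 79 * 9.81 * 2.39 / 100
Rg = 774.99 * 0.0239
Rg = 18.52 kN

18.52


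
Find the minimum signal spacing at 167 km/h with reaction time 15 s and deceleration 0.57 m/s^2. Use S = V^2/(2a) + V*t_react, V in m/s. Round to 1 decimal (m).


V = 167 / 3.6 = 46.3889 m/s
Braking distance = 46.3889^2 / (2*0.57) = 1887.657 m
Sighting distance = 46.3889 * 15 = 695.8333 m
S = 1887.657 + 695.8333 = 2583.5 m

2583.5


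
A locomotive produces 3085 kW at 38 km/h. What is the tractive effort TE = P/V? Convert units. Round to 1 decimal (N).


Convert: P = 3085 kW = 3085000 W
V = 38 / 3.6 = 10.5556 m/s
TE = 3085000 / 10.5556
TE = 292263.2 N

292263.2


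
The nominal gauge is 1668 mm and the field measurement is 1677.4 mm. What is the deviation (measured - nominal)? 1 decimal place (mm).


Deviation = measured - nominal
Deviation = 1677.4 - 1668
Deviation = 9.4 mm

9.4


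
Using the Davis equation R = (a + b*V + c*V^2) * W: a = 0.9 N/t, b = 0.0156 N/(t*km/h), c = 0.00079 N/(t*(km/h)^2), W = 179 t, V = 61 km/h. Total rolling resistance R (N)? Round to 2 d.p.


b*V = 0.0156 * 61 = 0.9516
c*V^2 = 0.00079 * 3721 = 2.93959
R_per_t = 0.9 + 0.9516 + 2.93959 = 4.79119 N/t
R_total = 4.79119 * 179 = 857.62 N

857.62


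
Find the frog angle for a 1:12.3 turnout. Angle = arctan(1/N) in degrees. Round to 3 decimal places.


1/N = 1/12.3 = 0.081301
angle = arctan(0.081301) = 0.081122 rad
angle = 0.081122 * 180/pi = 4.648 degrees

4.648


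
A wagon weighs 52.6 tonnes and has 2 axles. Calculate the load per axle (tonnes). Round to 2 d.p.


Load per axle = total weight / number of axles
Load = 52.6 / 2
Load = 26.30 tonnes

26.30


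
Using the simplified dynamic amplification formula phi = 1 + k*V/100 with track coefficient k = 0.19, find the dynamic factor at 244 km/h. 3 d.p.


phi = 1 + k * V / 100
phi = 1 + 0.19 * 244 / 100
phi = 1 + 0.4636
phi = 1.464

1.464


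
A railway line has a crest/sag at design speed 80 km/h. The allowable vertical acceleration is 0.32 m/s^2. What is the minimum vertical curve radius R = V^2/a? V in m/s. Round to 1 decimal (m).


Convert speed: V = 80 / 3.6 = 22.2222 m/s
V^2 = 493.8272 m^2/s^2
R_v = 493.8272 / 0.32
R_v = 1543.2 m

1543.2


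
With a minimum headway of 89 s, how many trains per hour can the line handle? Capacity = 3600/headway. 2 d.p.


Capacity = 3600 / headway
Capacity = 3600 / 89
Capacity = 40.45 trains/hour

40.45


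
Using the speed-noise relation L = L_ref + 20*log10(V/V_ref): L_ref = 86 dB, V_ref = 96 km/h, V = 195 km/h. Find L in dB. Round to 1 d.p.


V/V_ref = 195 / 96 = 2.03125
log10(2.03125) = 0.307763
20 * 0.307763 = 6.1553
L = 86 + 6.1553 = 92.2 dB

92.2


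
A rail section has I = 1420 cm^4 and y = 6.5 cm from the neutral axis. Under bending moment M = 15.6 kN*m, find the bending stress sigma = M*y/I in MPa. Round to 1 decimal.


Convert units:
M = 15.6 kN*m = 15600000 N*mm
y = 6.5 cm = 65 mm
I = 1420 cm^4 = 14200000 mm^4
sigma = 15600000 * 65 / 14200000
sigma = 71.4 MPa

71.4


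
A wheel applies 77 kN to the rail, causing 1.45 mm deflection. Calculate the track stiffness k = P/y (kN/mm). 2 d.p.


Track stiffness k = P / y
k = 77 / 1.45
k = 53.10 kN/mm

53.10


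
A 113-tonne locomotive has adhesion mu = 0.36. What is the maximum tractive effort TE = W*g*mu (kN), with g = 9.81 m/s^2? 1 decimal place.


TE_max = W * g * mu
TE_max = 113 * 9.81 * 0.36
TE_max = 1108.53 * 0.36
TE_max = 399.1 kN

399.1


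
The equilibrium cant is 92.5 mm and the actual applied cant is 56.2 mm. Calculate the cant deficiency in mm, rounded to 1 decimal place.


Cant deficiency = equilibrium cant - actual cant
CD = 92.5 - 56.2
CD = 36.3 mm

36.3


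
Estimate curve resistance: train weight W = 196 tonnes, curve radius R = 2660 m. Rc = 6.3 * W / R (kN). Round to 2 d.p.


Rc = 6.3 * W / R
Rc = 6.3 * 196 / 2660
Rc = 1234.8 / 2660
Rc = 0.46 kN

0.46


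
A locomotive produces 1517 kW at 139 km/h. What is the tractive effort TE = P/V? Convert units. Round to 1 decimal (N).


Convert: P = 1517 kW = 1517000 W
V = 139 / 3.6 = 38.6111 m/s
TE = 1517000 / 38.6111
TE = 39289.2 N

39289.2


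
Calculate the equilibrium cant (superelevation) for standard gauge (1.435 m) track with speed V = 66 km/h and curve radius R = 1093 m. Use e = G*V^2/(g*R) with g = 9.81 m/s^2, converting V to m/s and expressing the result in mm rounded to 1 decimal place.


Convert speed: V = 66 / 3.6 = 18.3333 m/s
Apply formula: e = 1.435 * 18.3333^2 / (9.81 * 1093)
e = 1.435 * 336.1111 / 10722.33
e = 0.044983 m = 45.0 mm

45.0


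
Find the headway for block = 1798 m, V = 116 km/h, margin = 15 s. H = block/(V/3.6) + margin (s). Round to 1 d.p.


V = 116 / 3.6 = 32.2222 m/s
Block traversal time = 1798 / 32.2222 = 55.8 s
Headway = 55.8 + 15
Headway = 70.8 s

70.8


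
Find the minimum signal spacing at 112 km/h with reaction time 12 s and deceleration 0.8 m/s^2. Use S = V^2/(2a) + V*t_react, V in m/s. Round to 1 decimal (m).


V = 112 / 3.6 = 31.1111 m/s
Braking distance = 31.1111^2 / (2*0.8) = 604.9383 m
Sighting distance = 31.1111 * 12 = 373.3333 m
S = 604.9383 + 373.3333 = 978.3 m

978.3


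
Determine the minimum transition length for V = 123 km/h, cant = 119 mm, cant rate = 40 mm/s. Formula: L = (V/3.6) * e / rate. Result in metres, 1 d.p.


Convert speed: V = 123 / 3.6 = 34.1667 m/s
L = 34.1667 * 119 / 40
L = 4065.8333 / 40
L = 101.6 m

101.6


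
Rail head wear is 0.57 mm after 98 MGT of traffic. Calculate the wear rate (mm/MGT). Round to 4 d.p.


Wear rate = total wear / cumulative tonnage
Rate = 0.57 / 98
Rate = 0.0058 mm/MGT

0.0058


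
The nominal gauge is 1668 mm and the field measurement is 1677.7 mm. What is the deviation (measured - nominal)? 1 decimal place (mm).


Deviation = measured - nominal
Deviation = 1677.7 - 1668
Deviation = 9.7 mm

9.7


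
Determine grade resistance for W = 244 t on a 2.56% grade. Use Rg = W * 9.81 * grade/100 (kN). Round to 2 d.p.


Rg = W * 9.81 * grade / 100
Rg = 244 * 9.81 * 2.56 / 100
Rg = 2393.64 * 0.0256
Rg = 61.28 kN

61.28


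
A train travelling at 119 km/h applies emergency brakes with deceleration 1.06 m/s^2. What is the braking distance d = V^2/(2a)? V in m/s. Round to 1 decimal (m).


Convert speed: V = 119 / 3.6 = 33.0556 m/s
V^2 = 1092.6698
d = 1092.6698 / (2 * 1.06)
d = 1092.6698 / 2.12
d = 515.4 m

515.4


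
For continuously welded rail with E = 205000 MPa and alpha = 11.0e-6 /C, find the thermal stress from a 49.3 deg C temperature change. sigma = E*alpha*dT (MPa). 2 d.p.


sigma = E * alpha * dT
sigma = 205000 * 11.0e-6 * 49.3
sigma = 2.255 * 49.3
sigma = 111.17 MPa

111.17


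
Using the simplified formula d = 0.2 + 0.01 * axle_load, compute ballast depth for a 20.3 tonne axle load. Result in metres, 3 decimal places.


d = 0.2 + 0.01 * 20.3
d = 0.2 + 0.203
d = 0.403 m

0.403


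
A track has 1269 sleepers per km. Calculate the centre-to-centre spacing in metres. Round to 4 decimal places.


Spacing = 1000 m / number of sleepers
Spacing = 1000 / 1269
Spacing = 0.7880 m

0.7880


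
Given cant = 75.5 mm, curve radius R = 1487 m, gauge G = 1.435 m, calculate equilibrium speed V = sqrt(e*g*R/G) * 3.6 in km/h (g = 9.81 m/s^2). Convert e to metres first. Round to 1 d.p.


Convert cant: e = 75.5 mm = 0.0755 m
V_ms = sqrt(0.0755 * 9.81 * 1487 / 1.435)
V_ms = sqrt(767.494066) = 27.7037 m/s
V = 27.7037 * 3.6 = 99.7 km/h

99.7


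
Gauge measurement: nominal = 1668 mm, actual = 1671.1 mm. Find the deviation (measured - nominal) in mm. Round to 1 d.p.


Deviation = measured - nominal
Deviation = 1671.1 - 1668
Deviation = 3.1 mm

3.1


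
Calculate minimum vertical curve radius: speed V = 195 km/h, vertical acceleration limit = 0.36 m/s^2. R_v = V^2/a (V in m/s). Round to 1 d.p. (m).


Convert speed: V = 195 / 3.6 = 54.1667 m/s
V^2 = 2934.0278 m^2/s^2
R_v = 2934.0278 / 0.36
R_v = 8150.1 m

8150.1


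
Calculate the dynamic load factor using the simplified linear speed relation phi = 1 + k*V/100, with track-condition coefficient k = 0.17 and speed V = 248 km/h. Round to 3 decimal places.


phi = 1 + k * V / 100
phi = 1 + 0.17 * 248 / 100
phi = 1 + 0.4216
phi = 1.422

1.422


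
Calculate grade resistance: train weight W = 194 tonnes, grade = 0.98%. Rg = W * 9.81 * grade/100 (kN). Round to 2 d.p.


Rg = W * 9.81 * grade / 100
Rg = 194 * 9.81 * 0.98 / 100
Rg = 1903.14 * 0.0098
Rg = 18.65 kN

18.65


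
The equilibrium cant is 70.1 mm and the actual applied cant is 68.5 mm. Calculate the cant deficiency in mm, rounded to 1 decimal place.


Cant deficiency = equilibrium cant - actual cant
CD = 70.1 - 68.5
CD = 1.6 mm

1.6


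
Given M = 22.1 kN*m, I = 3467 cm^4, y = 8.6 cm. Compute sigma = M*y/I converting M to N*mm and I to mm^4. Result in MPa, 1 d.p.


Convert units:
M = 22.1 kN*m = 22100000 N*mm
y = 8.6 cm = 86 mm
I = 3467 cm^4 = 34670000 mm^4
sigma = 22100000 * 86 / 34670000
sigma = 54.8 MPa

54.8


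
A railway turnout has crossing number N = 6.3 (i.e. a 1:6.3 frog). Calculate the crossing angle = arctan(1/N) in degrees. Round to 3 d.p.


1/N = 1/6.3 = 0.15873
angle = arctan(0.15873) = 0.157417 rad
angle = 0.157417 * 180/pi = 9.019 degrees

9.019


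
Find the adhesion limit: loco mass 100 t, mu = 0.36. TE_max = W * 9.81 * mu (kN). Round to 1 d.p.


TE_max = W * g * mu
TE_max = 100 * 9.81 * 0.36
TE_max = 981.0 * 0.36
TE_max = 353.2 kN

353.2


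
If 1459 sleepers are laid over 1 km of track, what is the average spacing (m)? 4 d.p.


Spacing = 1000 m / number of sleepers
Spacing = 1000 / 1459
Spacing = 0.6854 m

0.6854


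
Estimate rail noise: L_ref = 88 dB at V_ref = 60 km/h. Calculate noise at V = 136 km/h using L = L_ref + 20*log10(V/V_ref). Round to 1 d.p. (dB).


V/V_ref = 136 / 60 = 2.266667
log10(2.266667) = 0.355388
20 * 0.355388 = 7.1078
L = 88 + 7.1078 = 95.1 dB

95.1


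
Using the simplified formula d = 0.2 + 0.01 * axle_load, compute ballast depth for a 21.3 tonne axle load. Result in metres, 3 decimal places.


d = 0.2 + 0.01 * 21.3
d = 0.2 + 0.213
d = 0.413 m

0.413


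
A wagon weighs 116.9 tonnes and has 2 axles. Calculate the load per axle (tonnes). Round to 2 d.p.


Load per axle = total weight / number of axles
Load = 116.9 / 2
Load = 58.45 tonnes

58.45


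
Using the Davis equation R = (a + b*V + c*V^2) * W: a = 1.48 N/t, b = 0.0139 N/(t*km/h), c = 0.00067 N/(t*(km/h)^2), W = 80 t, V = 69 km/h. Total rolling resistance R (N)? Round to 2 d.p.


b*V = 0.0139 * 69 = 0.9591
c*V^2 = 0.00067 * 4761 = 3.18987
R_per_t = 1.48 + 0.9591 + 3.18987 = 5.62897 N/t
R_total = 5.62897 * 80 = 450.32 N

450.32


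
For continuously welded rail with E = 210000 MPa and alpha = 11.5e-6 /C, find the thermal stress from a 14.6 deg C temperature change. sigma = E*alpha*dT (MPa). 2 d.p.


sigma = E * alpha * dT
sigma = 210000 * 11.5e-6 * 14.6
sigma = 2.415 * 14.6
sigma = 35.26 MPa

35.26


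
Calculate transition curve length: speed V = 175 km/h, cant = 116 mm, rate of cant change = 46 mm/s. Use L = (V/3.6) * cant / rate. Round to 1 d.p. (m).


Convert speed: V = 175 / 3.6 = 48.6111 m/s
L = 48.6111 * 116 / 46
L = 5638.8889 / 46
L = 122.6 m

122.6


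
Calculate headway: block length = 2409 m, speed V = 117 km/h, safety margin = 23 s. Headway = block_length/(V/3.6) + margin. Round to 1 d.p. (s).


V = 117 / 3.6 = 32.5 m/s
Block traversal time = 2409 / 32.5 = 74.1231 s
Headway = 74.1231 + 23
Headway = 97.1 s

97.1


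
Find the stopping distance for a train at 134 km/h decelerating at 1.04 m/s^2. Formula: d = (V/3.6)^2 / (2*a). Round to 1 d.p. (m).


Convert speed: V = 134 / 3.6 = 37.2222 m/s
V^2 = 1385.4938
d = 1385.4938 / (2 * 1.04)
d = 1385.4938 / 2.08
d = 666.1 m

666.1


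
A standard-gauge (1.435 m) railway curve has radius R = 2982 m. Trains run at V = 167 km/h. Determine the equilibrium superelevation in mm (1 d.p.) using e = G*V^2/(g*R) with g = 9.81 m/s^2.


Convert speed: V = 167 / 3.6 = 46.3889 m/s
Apply formula: e = 1.435 * 46.3889^2 / (9.81 * 2982)
e = 1.435 * 2151.929 / 29253.42
e = 0.105561 m = 105.6 mm

105.6


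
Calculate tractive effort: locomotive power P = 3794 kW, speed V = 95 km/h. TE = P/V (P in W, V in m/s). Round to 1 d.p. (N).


Convert: P = 3794 kW = 3794000 W
V = 95 / 3.6 = 26.3889 m/s
TE = 3794000 / 26.3889
TE = 143772.6 N

143772.6


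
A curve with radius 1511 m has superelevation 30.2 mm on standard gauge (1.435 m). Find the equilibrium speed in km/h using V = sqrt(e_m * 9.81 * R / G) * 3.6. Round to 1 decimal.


Convert cant: e = 30.2 mm = 0.0302 m
V_ms = sqrt(0.0302 * 9.81 * 1511 / 1.435)
V_ms = sqrt(311.952531) = 17.6622 m/s
V = 17.6622 * 3.6 = 63.6 km/h

63.6


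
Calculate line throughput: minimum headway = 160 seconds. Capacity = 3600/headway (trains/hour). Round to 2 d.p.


Capacity = 3600 / headway
Capacity = 3600 / 160
Capacity = 22.50 trains/hour

22.50


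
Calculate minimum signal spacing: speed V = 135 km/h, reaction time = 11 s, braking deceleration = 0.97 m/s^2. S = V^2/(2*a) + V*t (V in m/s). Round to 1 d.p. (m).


V = 135 / 3.6 = 37.5 m/s
Braking distance = 37.5^2 / (2*0.97) = 724.8711 m
Sighting distance = 37.5 * 11 = 412.5 m
S = 724.8711 + 412.5 = 1137.4 m

1137.4


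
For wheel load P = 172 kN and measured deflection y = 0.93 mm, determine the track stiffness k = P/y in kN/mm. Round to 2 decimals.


Track stiffness k = P / y
k = 172 / 0.93
k = 184.95 kN/mm

184.95


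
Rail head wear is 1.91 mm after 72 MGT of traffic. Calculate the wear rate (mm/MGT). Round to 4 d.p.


Wear rate = total wear / cumulative tonnage
Rate = 1.91 / 72
Rate = 0.0265 mm/MGT

0.0265


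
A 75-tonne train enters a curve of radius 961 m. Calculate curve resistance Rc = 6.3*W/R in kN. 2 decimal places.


Rc = 6.3 * W / R
Rc = 6.3 * 75 / 961
Rc = 472.5 / 961
Rc = 0.49 kN

0.49


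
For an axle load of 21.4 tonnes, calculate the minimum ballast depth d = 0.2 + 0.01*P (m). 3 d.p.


d = 0.2 + 0.01 * 21.4
d = 0.2 + 0.214
d = 0.414 m

0.414


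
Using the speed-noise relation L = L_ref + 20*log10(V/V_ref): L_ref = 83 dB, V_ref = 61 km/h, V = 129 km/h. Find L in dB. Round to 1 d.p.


V/V_ref = 129 / 61 = 2.114754
log10(2.114754) = 0.32526
20 * 0.32526 = 6.5052
L = 83 + 6.5052 = 89.5 dB

89.5


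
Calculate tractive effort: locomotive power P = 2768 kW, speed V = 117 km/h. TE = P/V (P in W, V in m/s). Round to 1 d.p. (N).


Convert: P = 2768 kW = 2768000 W
V = 117 / 3.6 = 32.5 m/s
TE = 2768000 / 32.5
TE = 85169.2 N

85169.2


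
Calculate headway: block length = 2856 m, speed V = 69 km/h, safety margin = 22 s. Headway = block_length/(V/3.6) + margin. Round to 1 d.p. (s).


V = 69 / 3.6 = 19.1667 m/s
Block traversal time = 2856 / 19.1667 = 149.0087 s
Headway = 149.0087 + 22
Headway = 171.0 s

171.0


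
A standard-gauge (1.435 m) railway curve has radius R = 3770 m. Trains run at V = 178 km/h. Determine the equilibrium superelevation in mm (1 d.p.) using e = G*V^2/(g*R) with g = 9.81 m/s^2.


Convert speed: V = 178 / 3.6 = 49.4444 m/s
Apply formula: e = 1.435 * 49.4444^2 / (9.81 * 3770)
e = 1.435 * 2444.7531 / 36983.7
e = 0.094859 m = 94.9 mm

94.9


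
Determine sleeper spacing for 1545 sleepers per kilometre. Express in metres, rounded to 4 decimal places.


Spacing = 1000 m / number of sleepers
Spacing = 1000 / 1545
Spacing = 0.6472 m

0.6472


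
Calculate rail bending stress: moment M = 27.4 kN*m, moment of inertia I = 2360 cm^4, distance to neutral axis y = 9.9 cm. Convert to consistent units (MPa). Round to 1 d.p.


Convert units:
M = 27.4 kN*m = 27400000 N*mm
y = 9.9 cm = 99 mm
I = 2360 cm^4 = 23600000 mm^4
sigma = 27400000 * 99 / 23600000
sigma = 114.9 MPa

114.9


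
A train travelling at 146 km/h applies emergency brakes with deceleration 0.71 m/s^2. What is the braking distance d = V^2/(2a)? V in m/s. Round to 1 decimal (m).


Convert speed: V = 146 / 3.6 = 40.5556 m/s
V^2 = 1644.7531
d = 1644.7531 / (2 * 0.71)
d = 1644.7531 / 1.42
d = 1158.3 m

1158.3


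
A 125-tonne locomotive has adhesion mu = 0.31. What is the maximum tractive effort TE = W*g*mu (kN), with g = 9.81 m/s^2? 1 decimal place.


TE_max = W * g * mu
TE_max = 125 * 9.81 * 0.31
TE_max = 1226.25 * 0.31
TE_max = 380.1 kN

380.1


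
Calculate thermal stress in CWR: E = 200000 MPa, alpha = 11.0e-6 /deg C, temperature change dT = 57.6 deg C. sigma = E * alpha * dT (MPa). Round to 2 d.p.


sigma = E * alpha * dT
sigma = 200000 * 11.0e-6 * 57.6
sigma = 2.2 * 57.6
sigma = 126.72 MPa

126.72


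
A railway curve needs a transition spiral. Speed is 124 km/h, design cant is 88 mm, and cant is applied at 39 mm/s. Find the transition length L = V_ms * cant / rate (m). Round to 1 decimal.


Convert speed: V = 124 / 3.6 = 34.4444 m/s
L = 34.4444 * 88 / 39
L = 3031.1111 / 39
L = 77.7 m

77.7


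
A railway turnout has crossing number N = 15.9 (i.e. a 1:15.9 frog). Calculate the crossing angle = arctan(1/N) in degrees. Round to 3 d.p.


1/N = 1/15.9 = 0.062893
angle = arctan(0.062893) = 0.06281 rad
angle = 0.06281 * 180/pi = 3.599 degrees

3.599


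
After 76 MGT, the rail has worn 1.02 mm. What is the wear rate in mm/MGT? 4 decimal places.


Wear rate = total wear / cumulative tonnage
Rate = 1.02 / 76
Rate = 0.0134 mm/MGT

0.0134


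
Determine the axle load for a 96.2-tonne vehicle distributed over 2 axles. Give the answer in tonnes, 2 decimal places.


Load per axle = total weight / number of axles
Load = 96.2 / 2
Load = 48.10 tonnes

48.10


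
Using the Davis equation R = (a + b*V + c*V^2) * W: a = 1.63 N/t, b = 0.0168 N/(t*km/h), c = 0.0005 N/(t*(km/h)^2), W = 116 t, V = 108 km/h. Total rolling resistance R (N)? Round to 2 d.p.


b*V = 0.0168 * 108 = 1.8144
c*V^2 = 0.0005 * 11664 = 5.832
R_per_t = 1.63 + 1.8144 + 5.832 = 9.2764 N/t
R_total = 9.2764 * 116 = 1076.06 N

1076.06


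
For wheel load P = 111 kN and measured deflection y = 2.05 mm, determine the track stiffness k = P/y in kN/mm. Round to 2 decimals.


Track stiffness k = P / y
k = 111 / 2.05
k = 54.15 kN/mm

54.15


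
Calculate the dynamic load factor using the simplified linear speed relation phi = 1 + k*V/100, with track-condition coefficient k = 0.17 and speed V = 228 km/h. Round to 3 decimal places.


phi = 1 + k * V / 100
phi = 1 + 0.17 * 228 / 100
phi = 1 + 0.3876
phi = 1.388

1.388


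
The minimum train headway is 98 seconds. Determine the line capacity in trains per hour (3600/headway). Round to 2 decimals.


Capacity = 3600 / headway
Capacity = 3600 / 98
Capacity = 36.73 trains/hour

36.73


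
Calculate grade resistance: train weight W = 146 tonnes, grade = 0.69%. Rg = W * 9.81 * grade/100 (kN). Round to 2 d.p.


Rg = W * 9.81 * grade / 100
Rg = 146 * 9.81 * 0.69 / 100
Rg = 1432.26 * 0.0069
Rg = 9.88 kN

9.88


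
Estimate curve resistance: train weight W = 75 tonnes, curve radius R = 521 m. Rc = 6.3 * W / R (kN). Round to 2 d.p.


Rc = 6.3 * W / R
Rc = 6.3 * 75 / 521
Rc = 472.5 / 521
Rc = 0.91 kN

0.91


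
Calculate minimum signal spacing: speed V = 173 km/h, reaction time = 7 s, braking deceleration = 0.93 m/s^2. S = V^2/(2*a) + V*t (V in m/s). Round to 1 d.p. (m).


V = 173 / 3.6 = 48.0556 m/s
Braking distance = 48.0556^2 / (2*0.93) = 1241.5787 m
Sighting distance = 48.0556 * 7 = 336.3889 m
S = 1241.5787 + 336.3889 = 1578.0 m

1578.0


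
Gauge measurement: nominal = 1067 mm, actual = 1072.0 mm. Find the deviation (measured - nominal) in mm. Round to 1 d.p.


Deviation = measured - nominal
Deviation = 1072.0 - 1067
Deviation = 5.0 mm

5.0


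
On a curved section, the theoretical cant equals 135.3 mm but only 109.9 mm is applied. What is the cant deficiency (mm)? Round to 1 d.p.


Cant deficiency = equilibrium cant - actual cant
CD = 135.3 - 109.9
CD = 25.4 mm

25.4


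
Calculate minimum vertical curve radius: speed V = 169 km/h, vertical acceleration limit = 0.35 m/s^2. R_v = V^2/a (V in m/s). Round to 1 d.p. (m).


Convert speed: V = 169 / 3.6 = 46.9444 m/s
V^2 = 2203.7809 m^2/s^2
R_v = 2203.7809 / 0.35
R_v = 6296.5 m

6296.5


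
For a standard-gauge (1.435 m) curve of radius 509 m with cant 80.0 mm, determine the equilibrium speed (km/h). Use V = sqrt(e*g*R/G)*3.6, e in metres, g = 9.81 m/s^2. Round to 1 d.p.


Convert cant: e = 80.0 mm = 0.0800 m
V_ms = sqrt(0.0800 * 9.81 * 509 / 1.435)
V_ms = sqrt(278.371568) = 16.6845 m/s
V = 16.6845 * 3.6 = 60.1 km/h

60.1


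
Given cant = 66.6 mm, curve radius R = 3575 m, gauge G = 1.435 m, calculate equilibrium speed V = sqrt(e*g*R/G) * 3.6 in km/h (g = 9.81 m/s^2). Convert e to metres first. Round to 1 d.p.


Convert cant: e = 66.6 mm = 0.0666 m
V_ms = sqrt(0.0666 * 9.81 * 3575 / 1.435)
V_ms = sqrt(1627.673833) = 40.3444 m/s
V = 40.3444 * 3.6 = 145.2 km/h

145.2


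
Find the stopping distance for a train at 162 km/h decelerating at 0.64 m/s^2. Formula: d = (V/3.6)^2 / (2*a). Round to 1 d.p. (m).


Convert speed: V = 162 / 3.6 = 45.0 m/s
V^2 = 2025.0
d = 2025.0 / (2 * 0.64)
d = 2025.0 / 1.28
d = 1582.0 m

1582.0


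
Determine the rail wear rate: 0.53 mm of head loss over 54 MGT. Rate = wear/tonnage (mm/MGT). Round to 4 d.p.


Wear rate = total wear / cumulative tonnage
Rate = 0.53 / 54
Rate = 0.0098 mm/MGT

0.0098


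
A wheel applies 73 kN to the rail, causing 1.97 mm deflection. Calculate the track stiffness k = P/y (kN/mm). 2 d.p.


Track stiffness k = P / y
k = 73 / 1.97
k = 37.06 kN/mm

37.06


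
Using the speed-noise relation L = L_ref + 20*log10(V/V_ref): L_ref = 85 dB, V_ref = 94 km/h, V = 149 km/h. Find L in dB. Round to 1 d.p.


V/V_ref = 149 / 94 = 1.585106
log10(1.585106) = 0.200058
20 * 0.200058 = 4.0012
L = 85 + 4.0012 = 89.0 dB

89.0


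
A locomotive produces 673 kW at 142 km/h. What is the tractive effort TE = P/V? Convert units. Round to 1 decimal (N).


Convert: P = 673 kW = 673000 W
V = 142 / 3.6 = 39.4444 m/s
TE = 673000 / 39.4444
TE = 17062.0 N

17062.0


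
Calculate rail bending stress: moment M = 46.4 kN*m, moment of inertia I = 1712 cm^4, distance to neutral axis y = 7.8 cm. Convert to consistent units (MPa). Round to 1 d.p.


Convert units:
M = 46.4 kN*m = 46400000 N*mm
y = 7.8 cm = 78 mm
I = 1712 cm^4 = 17120000 mm^4
sigma = 46400000 * 78 / 17120000
sigma = 211.4 MPa

211.4


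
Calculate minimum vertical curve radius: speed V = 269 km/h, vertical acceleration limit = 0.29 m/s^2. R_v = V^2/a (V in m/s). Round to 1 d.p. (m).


Convert speed: V = 269 / 3.6 = 74.7222 m/s
V^2 = 5583.4105 m^2/s^2
R_v = 5583.4105 / 0.29
R_v = 19253.1 m

19253.1


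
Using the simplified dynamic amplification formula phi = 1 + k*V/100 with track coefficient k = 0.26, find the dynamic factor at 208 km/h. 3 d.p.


phi = 1 + k * V / 100
phi = 1 + 0.26 * 208 / 100
phi = 1 + 0.5408
phi = 1.541

1.541


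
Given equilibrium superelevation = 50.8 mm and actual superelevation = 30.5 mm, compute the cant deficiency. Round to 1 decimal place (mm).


Cant deficiency = equilibrium cant - actual cant
CD = 50.8 - 30.5
CD = 20.3 mm

20.3


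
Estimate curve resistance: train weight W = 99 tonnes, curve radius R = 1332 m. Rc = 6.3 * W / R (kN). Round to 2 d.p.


Rc = 6.3 * W / R
Rc = 6.3 * 99 / 1332
Rc = 623.7 / 1332
Rc = 0.47 kN

0.47


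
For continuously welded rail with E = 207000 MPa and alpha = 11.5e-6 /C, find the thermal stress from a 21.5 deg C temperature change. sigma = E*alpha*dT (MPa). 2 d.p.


sigma = E * alpha * dT
sigma = 207000 * 11.5e-6 * 21.5
sigma = 2.3805 * 21.5
sigma = 51.18 MPa

51.18


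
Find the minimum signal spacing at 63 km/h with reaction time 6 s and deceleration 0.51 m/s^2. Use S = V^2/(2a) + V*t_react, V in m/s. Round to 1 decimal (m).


V = 63 / 3.6 = 17.5 m/s
Braking distance = 17.5^2 / (2*0.51) = 300.2451 m
Sighting distance = 17.5 * 6 = 105.0 m
S = 300.2451 + 105.0 = 405.2 m

405.2


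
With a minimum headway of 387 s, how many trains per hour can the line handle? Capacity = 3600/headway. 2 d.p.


Capacity = 3600 / headway
Capacity = 3600 / 387
Capacity = 9.30 trains/hour

9.30


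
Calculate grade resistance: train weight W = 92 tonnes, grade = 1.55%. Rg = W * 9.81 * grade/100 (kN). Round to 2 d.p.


Rg = W * 9.81 * grade / 100
Rg = 92 * 9.81 * 1.55 / 100
Rg = 902.52 * 0.0155
Rg = 13.99 kN

13.99


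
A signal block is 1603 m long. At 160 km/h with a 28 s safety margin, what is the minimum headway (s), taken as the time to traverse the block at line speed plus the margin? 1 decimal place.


V = 160 / 3.6 = 44.4444 m/s
Block traversal time = 1603 / 44.4444 = 36.0675 s
Headway = 36.0675 + 28
Headway = 64.1 s

64.1


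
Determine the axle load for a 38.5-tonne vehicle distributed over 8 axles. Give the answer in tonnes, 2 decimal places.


Load per axle = total weight / number of axles
Load = 38.5 / 8
Load = 4.81 tonnes

4.81


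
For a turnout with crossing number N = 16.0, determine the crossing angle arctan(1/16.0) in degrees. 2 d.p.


1/N = 1/16.0 = 0.0625
angle = arctan(0.0625) = 0.062419 rad
angle = 0.062419 * 180/pi = 3.58 degrees

3.58


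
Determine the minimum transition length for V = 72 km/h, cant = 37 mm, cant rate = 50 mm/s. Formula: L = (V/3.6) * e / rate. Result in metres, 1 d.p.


Convert speed: V = 72 / 3.6 = 20.0 m/s
L = 20.0 * 37 / 50
L = 740.0 / 50
L = 14.8 m

14.8


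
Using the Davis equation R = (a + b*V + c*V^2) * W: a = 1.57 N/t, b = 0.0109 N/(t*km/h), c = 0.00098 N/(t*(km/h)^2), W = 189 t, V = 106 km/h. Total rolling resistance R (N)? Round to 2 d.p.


b*V = 0.0109 * 106 = 1.1554
c*V^2 = 0.00098 * 11236 = 11.01128
R_per_t = 1.57 + 1.1554 + 11.01128 = 13.73668 N/t
R_total = 13.73668 * 189 = 2596.23 N

2596.23


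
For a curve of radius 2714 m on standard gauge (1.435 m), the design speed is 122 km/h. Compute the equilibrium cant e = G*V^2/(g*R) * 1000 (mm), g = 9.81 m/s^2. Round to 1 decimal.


Convert speed: V = 122 / 3.6 = 33.8889 m/s
Apply formula: e = 1.435 * 33.8889^2 / (9.81 * 2714)
e = 1.435 * 1148.4568 / 26624.34
e = 0.0619 m = 61.9 mm

61.9


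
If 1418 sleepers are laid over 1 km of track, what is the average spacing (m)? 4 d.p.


Spacing = 1000 m / number of sleepers
Spacing = 1000 / 1418
Spacing = 0.7052 m

0.7052


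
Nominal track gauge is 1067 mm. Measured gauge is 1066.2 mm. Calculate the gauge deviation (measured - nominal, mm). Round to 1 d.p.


Deviation = measured - nominal
Deviation = 1066.2 - 1067
Deviation = -0.8 mm

-0.8


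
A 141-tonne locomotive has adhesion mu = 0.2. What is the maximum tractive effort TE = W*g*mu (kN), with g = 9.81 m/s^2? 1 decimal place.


TE_max = W * g * mu
TE_max = 141 * 9.81 * 0.2
TE_max = 1383.21 * 0.2
TE_max = 276.6 kN

276.6


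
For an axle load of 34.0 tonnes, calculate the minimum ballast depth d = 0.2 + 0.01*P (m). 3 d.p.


d = 0.2 + 0.01 * 34.0
d = 0.2 + 0.34
d = 0.540 m

0.540


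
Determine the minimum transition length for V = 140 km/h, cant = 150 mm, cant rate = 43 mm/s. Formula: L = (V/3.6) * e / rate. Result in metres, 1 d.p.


Convert speed: V = 140 / 3.6 = 38.8889 m/s
L = 38.8889 * 150 / 43
L = 5833.3333 / 43
L = 135.7 m

135.7


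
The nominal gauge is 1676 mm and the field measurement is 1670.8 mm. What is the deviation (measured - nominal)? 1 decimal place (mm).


Deviation = measured - nominal
Deviation = 1670.8 - 1676
Deviation = -5.2 mm

-5.2


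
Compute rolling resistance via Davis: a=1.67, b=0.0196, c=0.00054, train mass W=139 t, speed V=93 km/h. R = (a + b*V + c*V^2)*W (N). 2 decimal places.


b*V = 0.0196 * 93 = 1.8228
c*V^2 = 0.00054 * 8649 = 4.67046
R_per_t = 1.67 + 1.8228 + 4.67046 = 8.16326 N/t
R_total = 8.16326 * 139 = 1134.69 N

1134.69


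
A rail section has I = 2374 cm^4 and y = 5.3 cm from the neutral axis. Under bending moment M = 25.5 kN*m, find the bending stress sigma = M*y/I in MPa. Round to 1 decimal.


Convert units:
M = 25.5 kN*m = 25500000 N*mm
y = 5.3 cm = 53 mm
I = 2374 cm^4 = 23740000 mm^4
sigma = 25500000 * 53 / 23740000
sigma = 56.9 MPa

56.9


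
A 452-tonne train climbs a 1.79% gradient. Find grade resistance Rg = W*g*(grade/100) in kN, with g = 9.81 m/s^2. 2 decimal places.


Rg = W * 9.81 * grade / 100
Rg = 452 * 9.81 * 1.79 / 100
Rg = 4434.12 * 0.0179
Rg = 79.37 kN

79.37


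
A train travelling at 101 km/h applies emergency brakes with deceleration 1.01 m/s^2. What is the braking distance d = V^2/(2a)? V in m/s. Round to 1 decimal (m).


Convert speed: V = 101 / 3.6 = 28.0556 m/s
V^2 = 787.1142
d = 787.1142 / (2 * 1.01)
d = 787.1142 / 2.02
d = 389.7 m

389.7


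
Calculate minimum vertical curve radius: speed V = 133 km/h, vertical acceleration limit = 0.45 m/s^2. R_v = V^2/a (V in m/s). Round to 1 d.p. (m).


Convert speed: V = 133 / 3.6 = 36.9444 m/s
V^2 = 1364.892 m^2/s^2
R_v = 1364.892 / 0.45
R_v = 3033.1 m

3033.1


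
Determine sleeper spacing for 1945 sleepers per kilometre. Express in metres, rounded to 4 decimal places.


Spacing = 1000 m / number of sleepers
Spacing = 1000 / 1945
Spacing = 0.5141 m

0.5141


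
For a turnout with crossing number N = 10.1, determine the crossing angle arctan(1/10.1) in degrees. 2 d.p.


1/N = 1/10.1 = 0.09901
angle = arctan(0.09901) = 0.098688 rad
angle = 0.098688 * 180/pi = 5.65 degrees

5.65


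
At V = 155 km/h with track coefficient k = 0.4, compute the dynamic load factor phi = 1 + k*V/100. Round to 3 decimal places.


phi = 1 + k * V / 100
phi = 1 + 0.4 * 155 / 100
phi = 1 + 0.62
phi = 1.620

1.620


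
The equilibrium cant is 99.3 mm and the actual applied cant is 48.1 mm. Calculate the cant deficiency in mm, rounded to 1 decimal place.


Cant deficiency = equilibrium cant - actual cant
CD = 99.3 - 48.1
CD = 51.2 mm

51.2


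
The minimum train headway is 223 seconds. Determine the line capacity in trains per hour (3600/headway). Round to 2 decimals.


Capacity = 3600 / headway
Capacity = 3600 / 223
Capacity = 16.14 trains/hour

16.14


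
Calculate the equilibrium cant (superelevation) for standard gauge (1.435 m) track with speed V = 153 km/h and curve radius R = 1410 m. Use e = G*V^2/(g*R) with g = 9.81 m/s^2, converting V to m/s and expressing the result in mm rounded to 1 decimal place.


Convert speed: V = 153 / 3.6 = 42.5 m/s
Apply formula: e = 1.435 * 42.5^2 / (9.81 * 1410)
e = 1.435 * 1806.25 / 13832.1
e = 0.187388 m = 187.4 mm

187.4


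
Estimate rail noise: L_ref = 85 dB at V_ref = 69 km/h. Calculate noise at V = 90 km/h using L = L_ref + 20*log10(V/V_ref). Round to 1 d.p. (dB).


V/V_ref = 90 / 69 = 1.304348
log10(1.304348) = 0.115393
20 * 0.115393 = 2.3079
L = 85 + 2.3079 = 87.3 dB

87.3


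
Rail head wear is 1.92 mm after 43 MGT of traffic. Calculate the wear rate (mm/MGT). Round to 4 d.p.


Wear rate = total wear / cumulative tonnage
Rate = 1.92 / 43
Rate = 0.0447 mm/MGT

0.0447


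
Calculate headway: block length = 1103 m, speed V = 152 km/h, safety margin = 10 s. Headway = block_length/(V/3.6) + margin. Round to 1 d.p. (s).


V = 152 / 3.6 = 42.2222 m/s
Block traversal time = 1103 / 42.2222 = 26.1237 s
Headway = 26.1237 + 10
Headway = 36.1 s

36.1


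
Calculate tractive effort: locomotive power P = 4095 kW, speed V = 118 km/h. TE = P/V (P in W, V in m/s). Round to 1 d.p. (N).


Convert: P = 4095 kW = 4095000 W
V = 118 / 3.6 = 32.7778 m/s
TE = 4095000 / 32.7778
TE = 124932.2 N

124932.2


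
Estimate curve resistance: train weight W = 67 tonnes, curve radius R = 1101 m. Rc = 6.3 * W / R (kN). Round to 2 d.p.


Rc = 6.3 * W / R
Rc = 6.3 * 67 / 1101
Rc = 422.1 / 1101
Rc = 0.38 kN

0.38


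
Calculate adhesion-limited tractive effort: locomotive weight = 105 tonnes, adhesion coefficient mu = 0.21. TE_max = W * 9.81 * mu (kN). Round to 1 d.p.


TE_max = W * g * mu
TE_max = 105 * 9.81 * 0.21
TE_max = 1030.05 * 0.21
TE_max = 216.3 kN

216.3


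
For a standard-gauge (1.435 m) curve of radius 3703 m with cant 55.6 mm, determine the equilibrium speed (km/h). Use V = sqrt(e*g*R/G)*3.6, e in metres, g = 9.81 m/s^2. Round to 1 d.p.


Convert cant: e = 55.6 mm = 0.0556 m
V_ms = sqrt(0.0556 * 9.81 * 3703 / 1.435)
V_ms = sqrt(1407.490946) = 37.5165 m/s
V = 37.5165 * 3.6 = 135.1 km/h

135.1


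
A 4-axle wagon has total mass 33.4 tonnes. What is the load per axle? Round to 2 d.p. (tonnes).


Load per axle = total weight / number of axles
Load = 33.4 / 4
Load = 8.35 tonnes

8.35


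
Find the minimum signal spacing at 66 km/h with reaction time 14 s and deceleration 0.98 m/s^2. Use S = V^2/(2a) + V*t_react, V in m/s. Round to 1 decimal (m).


V = 66 / 3.6 = 18.3333 m/s
Braking distance = 18.3333^2 / (2*0.98) = 171.4853 m
Sighting distance = 18.3333 * 14 = 256.6667 m
S = 171.4853 + 256.6667 = 428.2 m

428.2


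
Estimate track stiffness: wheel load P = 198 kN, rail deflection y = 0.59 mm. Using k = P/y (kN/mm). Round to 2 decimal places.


Track stiffness k = P / y
k = 198 / 0.59
k = 335.59 kN/mm

335.59


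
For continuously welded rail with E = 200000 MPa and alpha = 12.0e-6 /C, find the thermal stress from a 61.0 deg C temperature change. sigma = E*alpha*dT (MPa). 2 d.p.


sigma = E * alpha * dT
sigma = 200000 * 12.0e-6 * 61.0
sigma = 2.4 * 61.0
sigma = 146.40 MPa

146.40


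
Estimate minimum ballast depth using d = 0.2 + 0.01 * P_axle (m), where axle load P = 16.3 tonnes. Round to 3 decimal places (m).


d = 0.2 + 0.01 * 16.3
d = 0.2 + 0.163
d = 0.363 m

0.363


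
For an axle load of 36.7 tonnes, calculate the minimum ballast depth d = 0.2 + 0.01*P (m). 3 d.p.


d = 0.2 + 0.01 * 36.7
d = 0.2 + 0.367
d = 0.567 m

0.567


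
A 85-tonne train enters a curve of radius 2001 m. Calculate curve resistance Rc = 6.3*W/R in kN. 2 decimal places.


Rc = 6.3 * W / R
Rc = 6.3 * 85 / 2001
Rc = 535.5 / 2001
Rc = 0.27 kN

0.27


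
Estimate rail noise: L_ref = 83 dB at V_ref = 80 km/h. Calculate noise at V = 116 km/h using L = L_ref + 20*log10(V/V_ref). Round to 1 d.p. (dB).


V/V_ref = 116 / 80 = 1.45
log10(1.45) = 0.161368
20 * 0.161368 = 3.2274
L = 83 + 3.2274 = 86.2 dB

86.2


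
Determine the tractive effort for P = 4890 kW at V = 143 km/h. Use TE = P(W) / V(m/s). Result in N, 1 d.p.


Convert: P = 4890 kW = 4890000 W
V = 143 / 3.6 = 39.7222 m/s
TE = 4890000 / 39.7222
TE = 123104.9 N

123104.9
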